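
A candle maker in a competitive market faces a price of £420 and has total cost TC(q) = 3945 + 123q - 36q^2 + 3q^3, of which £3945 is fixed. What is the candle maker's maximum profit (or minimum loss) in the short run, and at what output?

Profit = -£315 at q = 11

AVC = 123 - 36q + 3q^2; min AVC = £15 at q = 6. Since P = £420 ≥ min AVC, the firm produces.
MC = 123 - 72q + 9q^2. Setting P = MC and taking the root on the rising branch gives q* = 11.
TR = 420·11 = 4620. TC = 3945 + 990 = 4935. Profit = 4620 − 4935 = -£315.
That loss of £315 beats the £3945 the firm would lose by shutting down; producing recovers £3630 of fixed cost.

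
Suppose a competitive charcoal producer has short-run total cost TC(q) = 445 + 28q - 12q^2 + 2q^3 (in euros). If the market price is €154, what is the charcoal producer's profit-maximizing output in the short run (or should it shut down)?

From TC, MC = TC'(q) = 28 - 24q + 6q^2 and AVC = VC/q = 28 - 12q + 2q^2.
AVC is minimized where dAVC/dq = -12 + 4q = 0, at q = 3; min AVC = 28 - 12·3 + 2·3^2 = €10.
Because €154 ≥ €10, revenue can cover variable cost; the firm operates.
P = MC gives -126 - 24q + 6q^2 = 0, with roots -3 and 7. Take the larger (rising MC): q* = 7.
Check: AVC at q = 7 is €42 ≤ P, so revenue covers variable cost.
Profit = P·q − TC = 154·7 − 739 = €339.

Produce at q = 7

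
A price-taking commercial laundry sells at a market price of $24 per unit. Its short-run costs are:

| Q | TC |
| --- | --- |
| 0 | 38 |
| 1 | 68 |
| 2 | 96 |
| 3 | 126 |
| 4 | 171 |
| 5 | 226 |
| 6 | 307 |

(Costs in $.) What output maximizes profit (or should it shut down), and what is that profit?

Q = 0 (shut down); profit = -$38

Compute π = P·Q − TC at each output: Q=0: -38; Q=1: -44; Q=2: -48; Q=3: -54; Q=4: -75; Q=5: -106; Q=6: -163.
Profit is highest at Q = 0. Equivalently, the lowest AVC in the table is 58/2 ≈ $29 at Q = 2, and P = $24 falls below it — price never covers variable cost, so the firm shuts down and loses only its fixed cost.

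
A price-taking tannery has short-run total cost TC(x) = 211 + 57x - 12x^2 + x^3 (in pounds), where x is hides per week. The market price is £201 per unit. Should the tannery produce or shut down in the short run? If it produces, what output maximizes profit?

Produce at x = 12

From TC, MC = TC'(x) = 57 - 24x + 3x^2 and AVC = VC/x = 57 - 12x + x^2.
The AVC parabola has its vertex at x = 12/2 = 6, where AVC = 57 - 12·6 + 6^2 = £21.
Since P = £201 ≥ min AVC = £21, price covers variable cost and the firm should produce.
Set P = MC: 201 = 57 - 24x + 3x^2 → -144 - 24x + 3x^2 = 0. The roots are x = -4 and x = 12; the profit-maximizing output is on the rising part of MC, so x* = 12.
Check: AVC at x = 12 is £57 ≤ P, so revenue covers variable cost.
Profit = P·x − TC = 201·12 − 895 = £1517.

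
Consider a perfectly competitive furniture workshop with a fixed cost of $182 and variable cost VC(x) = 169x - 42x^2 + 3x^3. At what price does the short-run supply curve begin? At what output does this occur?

$22 per unit, at x = 7

The firm shuts down when price falls below the minimum of average variable cost. AVC = VC/x = 169 - 42x + 3x^2.
dAVC/dx = -42 + 6x = 0 gives x = 7. min AVC = 169 - 42·7 + 3·7^2 = 22.
So the shutdown price is $22.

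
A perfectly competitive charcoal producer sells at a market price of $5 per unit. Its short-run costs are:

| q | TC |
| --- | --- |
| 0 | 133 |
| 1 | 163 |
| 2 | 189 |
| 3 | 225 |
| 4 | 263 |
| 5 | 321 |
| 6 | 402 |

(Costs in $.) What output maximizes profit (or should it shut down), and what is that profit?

q = 0 (shut down); profit = -$133

Profit at each row (π = 5q − TC): q=0: -133; q=1: -158; q=2: -179; q=3: -210; q=4: -243; q=5: -296; q=6: -372.
Profit is highest at q = 0. Equivalently, the lowest AVC in the table is 56/2 ≈ $28 at q = 2, and P = $5 falls below it — price never covers variable cost, so the firm shuts down and loses only its fixed cost.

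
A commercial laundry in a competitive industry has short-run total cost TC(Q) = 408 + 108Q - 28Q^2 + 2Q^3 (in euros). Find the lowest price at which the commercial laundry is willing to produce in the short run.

The shutdown price is the minimum of AVC. VC = 108Q - 28Q^2 + 2Q^3, so AVC = 108 - 28Q + 2Q^2.
At the minimum of AVC, MC = AVC. MC = 108 - 56Q + 6Q^2; setting MC = AVC gives 4Q^2 - 28Q = 0, so Q = 7. min AVC = 10.
So the shutdown price is €10.

€10 per unit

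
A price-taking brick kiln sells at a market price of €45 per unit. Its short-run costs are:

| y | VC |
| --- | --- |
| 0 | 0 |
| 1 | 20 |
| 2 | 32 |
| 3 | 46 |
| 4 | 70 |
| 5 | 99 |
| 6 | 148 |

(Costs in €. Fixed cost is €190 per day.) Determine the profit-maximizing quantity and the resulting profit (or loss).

Tabulate TR − TC: y=0: -190; y=1: -165; y=2: -132; y=3: -101; y=4: -80; y=5: -64; y=6: -68.
Profit is maximized at y = 5. AVC there is 99/5 = €19.80 ≤ P, so producing beats shutting down (which would give -€190).

y = 5; profit = -€64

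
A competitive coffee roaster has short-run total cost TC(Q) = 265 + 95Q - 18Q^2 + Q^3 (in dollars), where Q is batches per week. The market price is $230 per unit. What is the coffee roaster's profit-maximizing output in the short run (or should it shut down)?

Produce at Q = 15

From TC, MC = TC'(Q) = 95 - 36Q + 3Q^2 and AVC = VC/Q = 95 - 18Q + Q^2.
AVC is minimized where dAVC/dQ = -18 + 2Q = 0, at Q = 9; min AVC = 95 - 18·9 + 9^2 = $14.
P = $230 exceeds min AVC = $14, so the firm stays open.
P = MC gives -135 - 36Q + 3Q^2 = 0, with roots -3 and 15. Take the larger (rising MC): Q* = 15.
Check: AVC at Q = 15 is $50 ≤ P, so revenue covers variable cost.
Profit = P·Q − TC = 230·15 − 1015 = $2435.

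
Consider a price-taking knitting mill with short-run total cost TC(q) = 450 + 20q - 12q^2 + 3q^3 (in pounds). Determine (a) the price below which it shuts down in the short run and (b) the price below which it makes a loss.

AVC = 20 - 12q + 3q^2; minimized at q = 2, giving min AVC = £8. That is the shutdown price.
ATC = 450/q + 20 - 12q + 3q^2. Setting dATC/dq = −450/q^2 − 12 + 6q = 0 gives q = 5 (since 6·5^3 − 12·5^2 = 450).
min ATC = 450/5 + 20 − 12·5 + 3·5^2 = £125. That is the break-even price.
Between these two prices the firm operates at a loss; above £125 it earns a profit.

Shutdown price = £8; break-even price = £125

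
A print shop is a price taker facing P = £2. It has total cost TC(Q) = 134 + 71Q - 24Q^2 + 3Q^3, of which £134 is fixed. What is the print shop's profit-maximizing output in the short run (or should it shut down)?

Shut down

Strip out fixed cost: VC = 71Q - 24Q^2 + 3Q^3. Then AVC = 71 - 24Q + 3Q^2 and MC = 71 - 48Q + 9Q^2.
AVC hits its minimum where MC = AVC, at Q = 4, giving min AVC = 71 - 24·4 + 3·4^2 = £23.
Since P = £2 < min AVC = £23, price fails to cover variable cost at any output.
Shutting down limits the loss to fixed cost, £134.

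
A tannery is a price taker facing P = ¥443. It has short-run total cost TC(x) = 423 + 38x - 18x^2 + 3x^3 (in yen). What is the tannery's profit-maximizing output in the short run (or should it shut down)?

Produce at x = 9

Variable cost is VC = 38x - 18x^2 + 3x^3, so AVC = VC/x = 38 - 18x + 3x^2 and MC = dTC/dx = 38 - 36x + 9x^2.
The AVC parabola has its vertex at x = 18/6 = 3, where AVC = 38 - 18·3 + 3·3^2 = ¥11.
P = ¥443 exceeds min AVC = ¥11, so the firm stays open.
P = MC gives -405 - 36x + 9x^2 = 0, with roots -5 and 9. Take the larger (rising MC): x* = 9.
Check: AVC at x = 9 is ¥119 ≤ P, so revenue covers variable cost.
Profit = P·x − TC = 443·9 − 1494 = ¥2493.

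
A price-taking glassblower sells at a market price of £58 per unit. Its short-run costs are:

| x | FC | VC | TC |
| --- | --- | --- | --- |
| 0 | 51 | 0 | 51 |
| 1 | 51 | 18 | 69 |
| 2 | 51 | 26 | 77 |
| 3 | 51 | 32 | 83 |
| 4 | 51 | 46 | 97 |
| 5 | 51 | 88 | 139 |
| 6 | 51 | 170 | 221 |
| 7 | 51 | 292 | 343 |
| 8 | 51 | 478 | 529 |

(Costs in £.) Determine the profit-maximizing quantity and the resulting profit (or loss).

Tabulate TR − TC: x=0: -51; x=1: -11; x=2: 39; x=3: 91; x=4: 135; x=5: 151; x=6: 127; x=7: 63; x=8: -65.
Profit is maximized at x = 5. AVC there is 88/5 = £17.60 ≤ P, so producing beats shutting down (which would give -£51).

x = 5; profit = £151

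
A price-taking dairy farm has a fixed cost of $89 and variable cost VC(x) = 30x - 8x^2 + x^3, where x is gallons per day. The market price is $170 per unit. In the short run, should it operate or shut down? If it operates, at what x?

Variable cost is VC = 30x - 8x^2 + x^3, so AVC = VC/x = 30 - 8x + x^2 and MC = dTC/dx = 30 - 16x + 3x^2.
AVC hits its minimum where MC = AVC, at x = 4, giving min AVC = 30 - 8·4 + 4^2 = $14.
P = $170 exceeds min AVC = $14, so the firm stays open.
P = MC gives -140 - 16x + 3x^2 = 0, with roots -14/3 and 10. Take the larger (rising MC): x* = 10.
Check: AVC at x = 10 is $50 ≤ P, so revenue covers variable cost.
Profit = P·x − TC = 170·10 − 589 = $1111.

Produce at x = 10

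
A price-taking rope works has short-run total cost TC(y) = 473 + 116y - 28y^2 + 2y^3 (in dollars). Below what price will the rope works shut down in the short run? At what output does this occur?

The shutdown price is the minimum of AVC. VC = 116y - 28y^2 + 2y^3, so AVC = 116 - 28y + 2y^2.
At the minimum of AVC, MC = AVC. MC = 116 - 56y + 6y^2; setting MC = AVC gives 4y^2 - 28y = 0, so y = 7. min AVC = 18.
For P < $18 the firm produces nothing.

$18 per unit, at y = 7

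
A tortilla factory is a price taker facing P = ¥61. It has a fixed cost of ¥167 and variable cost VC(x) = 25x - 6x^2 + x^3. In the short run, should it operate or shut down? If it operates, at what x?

Produce at x = 6

From TC, MC = TC'(x) = 25 - 12x + 3x^2 and AVC = VC/x = 25 - 6x + x^2.
AVC is minimized where dAVC/dx = -6 + 2x = 0, at x = 3; min AVC = 25 - 6·3 + 3^2 = ¥16.
P = ¥61 exceeds min AVC = ¥16, so the firm stays open.
Solving P = MC: -36 - 12x + 3x^2 = 0 ⇒ x = -2 or 6. On the upward-sloping branch, x* = 6.
Check: AVC at x = 6 is ¥25 ≤ P, so revenue covers variable cost.
Profit = P·x − TC = 61·6 − 317 = ¥49.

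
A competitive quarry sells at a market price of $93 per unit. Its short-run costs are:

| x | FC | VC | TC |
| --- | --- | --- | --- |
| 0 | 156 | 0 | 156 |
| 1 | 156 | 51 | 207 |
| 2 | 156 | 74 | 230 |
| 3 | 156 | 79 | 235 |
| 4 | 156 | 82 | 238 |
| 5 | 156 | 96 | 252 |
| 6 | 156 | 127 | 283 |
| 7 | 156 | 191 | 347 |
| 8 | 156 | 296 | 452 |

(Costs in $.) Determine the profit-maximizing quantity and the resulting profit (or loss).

x = 7; profit = $304

Compute π = P·x − TC at each output: x=0: -156; x=1: -114; x=2: -44; x=3: 44; x=4: 134; x=5: 213; x=6: 275; x=7: 304; x=8: 292.
Profit is maximized at x = 7. AVC there is 191/7 = $27.29 ≤ P, so producing beats shutting down (which would give -$156).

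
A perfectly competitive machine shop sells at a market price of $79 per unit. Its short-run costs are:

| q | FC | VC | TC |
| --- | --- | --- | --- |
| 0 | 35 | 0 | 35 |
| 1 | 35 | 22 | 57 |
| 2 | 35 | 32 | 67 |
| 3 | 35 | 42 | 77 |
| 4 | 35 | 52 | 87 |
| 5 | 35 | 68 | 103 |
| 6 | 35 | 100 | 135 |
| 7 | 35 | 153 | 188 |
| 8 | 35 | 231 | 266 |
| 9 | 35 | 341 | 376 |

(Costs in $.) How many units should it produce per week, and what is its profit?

q = 8; profit = $366

Profit at each row (π = 79q − TC): q=0: -35; q=1: 22; q=2: 91; q=3: 160; q=4: 229; q=5: 292; q=6: 339; q=7: 365; q=8: 366; q=9: 335.
Profit is maximized at q = 8. AVC there is 231/8 = $28.88 ≤ P, so producing beats shutting down (which would give -$35).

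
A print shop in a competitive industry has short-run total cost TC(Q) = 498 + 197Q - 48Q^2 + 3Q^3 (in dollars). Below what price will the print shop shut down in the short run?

The firm shuts down when price falls below the minimum of average variable cost. AVC = VC/Q = 197 - 48Q + 3Q^2.
dAVC/dQ = -48 + 6Q = 0 gives Q = 8. min AVC = 197 - 48·8 + 3·8^2 = 5.
For P < $5 the firm produces nothing.

$5 per unit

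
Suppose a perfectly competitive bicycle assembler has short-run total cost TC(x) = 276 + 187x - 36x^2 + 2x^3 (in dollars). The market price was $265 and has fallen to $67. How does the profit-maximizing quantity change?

MC = 187 - 72x + 6x^2; the shutdown threshold is min AVC = $25 (at x = 9).
At P = $265 ≥ min AVC, set P = MC on the rising branch: x = 13.
At P = $67 ≥ min AVC, set P = MC: x = 10. The firm stays open but cuts output.

Output falls from 13 to 10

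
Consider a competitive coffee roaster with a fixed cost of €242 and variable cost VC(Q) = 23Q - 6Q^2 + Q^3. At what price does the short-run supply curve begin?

The firm shuts down when price falls below the minimum of average variable cost. AVC = VC/Q = 23 - 6Q + Q^2.
dAVC/dQ = -6 + 2Q = 0 gives Q = 3. min AVC = 23 - 6·3 + 3^2 = 14.
So the shutdown price is €14.

€14 per unit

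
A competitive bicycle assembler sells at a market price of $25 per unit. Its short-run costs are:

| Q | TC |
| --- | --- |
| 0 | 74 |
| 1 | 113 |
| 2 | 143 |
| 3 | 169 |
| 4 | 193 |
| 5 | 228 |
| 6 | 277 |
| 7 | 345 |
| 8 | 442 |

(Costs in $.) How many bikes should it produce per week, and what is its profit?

Profit at each row (π = 25Q − TC): Q=0: -74; Q=1: -88; Q=2: -93; Q=3: -94; Q=4: -93; Q=5: -103; Q=6: -127; Q=7: -170; Q=8: -242.
Profit is highest at Q = 0. Equivalently, the lowest AVC in the table is 119/4 ≈ $29.75 at Q = 4, and P = $25 falls below it — price never covers variable cost, so the firm shuts down and loses only its fixed cost.

Q = 0 (shut down); profit = -$74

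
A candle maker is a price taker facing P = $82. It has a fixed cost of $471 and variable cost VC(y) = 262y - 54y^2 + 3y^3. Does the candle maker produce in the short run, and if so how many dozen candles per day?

Strip out fixed cost: VC = 262y - 54y^2 + 3y^3. Then AVC = 262 - 54y + 3y^2 and MC = 262 - 108y + 9y^2.
AVC is minimized where dAVC/dy = -54 + 6y = 0, at y = 9; min AVC = 262 - 54·9 + 3·9^2 = $19.
P = $82 exceeds min AVC = $19, so the firm stays open.
Solving P = MC: 180 - 108y + 9y^2 = 0 ⇒ y = 2 or 10. On the upward-sloping branch, y* = 10.
Check: AVC at y = 10 is $22 ≤ P, so revenue covers variable cost.
Profit = P·y − TC = 82·10 − 691 = $129.

Produce at y = 10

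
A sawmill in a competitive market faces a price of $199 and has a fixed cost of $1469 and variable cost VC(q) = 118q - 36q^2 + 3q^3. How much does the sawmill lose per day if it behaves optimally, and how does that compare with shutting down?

Profit = -$11 at q = 9

AVC = 118 - 36q + 3q^2; min AVC = $10 at q = 6. Since P = $199 ≥ min AVC, the firm produces.
With MC = 118 - 72q + 9q^2, P = MC on the upward-sloping part at q* = 9.
TR = 199·9 = 1791. TC = 1469 + 333 = 1802. Profit = 1791 − 1802 = -$11.
That loss of $11 beats the $1469 the firm would lose by shutting down; producing recovers $1458 of fixed cost.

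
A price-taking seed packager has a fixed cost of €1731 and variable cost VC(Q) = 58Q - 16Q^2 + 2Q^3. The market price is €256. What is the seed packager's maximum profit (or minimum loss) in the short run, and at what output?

Profit = -€111 at Q = 9

AVC = 58 - 16Q + 2Q^2 has its minimum €26 at Q = 4; price €256 clears that bar, so the firm operates.
MC = 58 - 32Q + 6Q^2. Setting P = MC and taking the root on the rising branch gives Q* = 9.
TR = 256·9 = 2304. TC = 1731 + 684 = 2415. Profit = 2304 − 2415 = -€111.
By producing, the firm covers all variable cost plus €1620 of fixed cost; shutting down would lose the full €1731.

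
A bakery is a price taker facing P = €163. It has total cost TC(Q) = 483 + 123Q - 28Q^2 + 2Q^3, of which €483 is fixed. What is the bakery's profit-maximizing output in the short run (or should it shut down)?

Variable cost is VC = 123Q - 28Q^2 + 2Q^3, so AVC = VC/Q = 123 - 28Q + 2Q^2 and MC = dTC/dQ = 123 - 56Q + 6Q^2.
AVC is minimized where dAVC/dQ = -28 + 4Q = 0, at Q = 7; min AVC = 123 - 28·7 + 2·7^2 = €25.
P = €163 exceeds min AVC = €25, so the firm stays open.
Set P = MC: 163 = 123 - 56Q + 6Q^2 → -40 - 56Q + 6Q^2 = 0. The roots are Q = -2/3 and Q = 10; the profit-maximizing output is on the rising part of MC, so Q* = 10.
Check: AVC at Q = 10 is €43 ≤ P, so revenue covers variable cost.
Profit = P·Q − TC = 163·10 − 913 = €717.

Produce at Q = 10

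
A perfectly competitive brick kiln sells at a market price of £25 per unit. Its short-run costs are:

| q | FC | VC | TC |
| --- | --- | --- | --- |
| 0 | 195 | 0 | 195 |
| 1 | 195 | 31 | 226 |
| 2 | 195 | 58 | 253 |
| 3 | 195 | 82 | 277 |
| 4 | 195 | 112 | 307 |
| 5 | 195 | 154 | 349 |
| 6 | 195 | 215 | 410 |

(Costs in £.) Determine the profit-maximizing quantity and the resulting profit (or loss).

Profit at each row (π = 25q − TC): q=0: -195; q=1: -201; q=2: -203; q=3: -202; q=4: -207; q=5: -224; q=6: -260.
Profit is highest at q = 0. Equivalently, the lowest AVC in the table is 82/3 ≈ £27.33 at q = 3, and P = £25 falls below it — price never covers variable cost, so the firm shuts down and loses only its fixed cost.

q = 0 (shut down); profit = -£195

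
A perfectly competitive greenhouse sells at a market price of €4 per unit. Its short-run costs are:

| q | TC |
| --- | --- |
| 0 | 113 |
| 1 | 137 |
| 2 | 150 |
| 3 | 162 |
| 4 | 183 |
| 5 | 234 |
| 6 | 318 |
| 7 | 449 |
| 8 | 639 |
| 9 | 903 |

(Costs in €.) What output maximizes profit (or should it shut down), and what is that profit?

q = 0 (shut down); profit = -€113

Tabulate TR − TC: q=0: -113; q=1: -133; q=2: -142; q=3: -150; q=4: -167; q=5: -214; q=6: -294; q=7: -421; q=8: -607; q=9: -867.
Profit is highest at q = 0. Equivalently, the lowest AVC in the table is 49/3 ≈ €16.33 at q = 3, and P = €4 falls below it — price never covers variable cost, so the firm shuts down and loses only its fixed cost.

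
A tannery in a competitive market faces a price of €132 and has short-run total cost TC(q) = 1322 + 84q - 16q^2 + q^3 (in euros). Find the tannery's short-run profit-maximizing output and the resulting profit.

Profit = -€170 at q = 12

AVC = 84 - 16q + q^2 has its minimum €20 at q = 8; price €132 clears that bar, so the firm operates.
MC = 84 - 32q + 3q^2. Setting P = MC and taking the root on the rising branch gives q* = 12.
TR = 132·12 = 1584. TC = 1322 + 432 = 1754. Profit = 1584 − 1754 = -€170.
That loss of €170 beats the €1322 the firm would lose by shutting down; producing recovers €1152 of fixed cost.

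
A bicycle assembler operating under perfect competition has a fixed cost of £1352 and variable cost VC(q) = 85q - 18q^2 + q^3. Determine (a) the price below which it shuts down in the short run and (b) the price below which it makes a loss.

Shutdown price = £4; break-even price = £124

AVC = 85 - 18q + q^2; minimized at q = 9, giving min AVC = £4. That is the shutdown price.
ATC = 1352/q + 85 - 18q + q^2. Setting dATC/dq = −1352/q^2 − 18 + 2q = 0 gives q = 13 (since 2·13^3 − 18·13^2 = 1352).
min ATC = 1352/13 + 85 − 18·13 + 13^2 = £124. That is the break-even price.
For £4 ≤ P < £124 the firm produces at a loss; below £4 it shuts down.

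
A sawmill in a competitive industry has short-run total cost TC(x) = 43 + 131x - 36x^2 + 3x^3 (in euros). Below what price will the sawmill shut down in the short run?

€23 per unit

The shutdown price is the minimum of AVC. VC = 131x - 36x^2 + 3x^3, so AVC = 131 - 36x + 3x^2.
At the minimum of AVC, MC = AVC. MC = 131 - 72x + 9x^2; setting MC = AVC gives 6x^2 - 36x = 0, so x = 6. min AVC = 23.
The firm shuts down for any P below €23.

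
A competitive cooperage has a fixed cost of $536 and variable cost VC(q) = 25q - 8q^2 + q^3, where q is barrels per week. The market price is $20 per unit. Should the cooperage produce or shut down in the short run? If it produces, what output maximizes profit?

Produce at q = 5

From TC, MC = TC'(q) = 25 - 16q + 3q^2 and AVC = VC/q = 25 - 8q + q^2.
The AVC parabola has its vertex at q = 8/2 = 4, where AVC = 25 - 8·4 + 4^2 = $9.
P = $20 exceeds min AVC = $9, so the firm stays open.
Solving P = MC: 5 - 16q + 3q^2 = 0 ⇒ q = 1/3 or 5. On the upward-sloping branch, q* = 5.
Check: AVC at q = 5 is $10 ≤ P, so revenue covers variable cost.
Profit = P·q − TC = 20·5 − 586 = -$486, a loss, but smaller than the $536 fixed cost the firm would lose by shutting down.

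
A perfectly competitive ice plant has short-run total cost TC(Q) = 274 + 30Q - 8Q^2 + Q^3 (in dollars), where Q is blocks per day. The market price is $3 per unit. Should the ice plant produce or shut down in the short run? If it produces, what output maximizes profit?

Shut down

From TC, MC = TC'(Q) = 30 - 16Q + 3Q^2 and AVC = VC/Q = 30 - 8Q + Q^2.
AVC hits its minimum where MC = AVC, at Q = 4, giving min AVC = 30 - 8·4 + 4^2 = $14.
P = $3 lies below min AVC = $14; no output level covers variable cost.
Best response: produce nothing and absorb the $274 fixed cost.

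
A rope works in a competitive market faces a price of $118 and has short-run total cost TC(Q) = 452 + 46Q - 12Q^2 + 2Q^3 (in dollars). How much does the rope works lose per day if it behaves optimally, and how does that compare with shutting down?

Profit = -$20 at Q = 6

AVC = 46 - 12Q + 2Q^2 has its minimum $28 at Q = 3; price $118 clears that bar, so the firm operates.
MC = 46 - 24Q + 6Q^2. Setting P = MC and taking the root on the rising branch gives Q* = 6.
TR = 118·6 = 708. TC = 452 + 276 = 728. Profit = 708 − 728 = -$20.
Shutting down would mean losing the fixed cost of $452, so operating at a loss of $20 is better by $432.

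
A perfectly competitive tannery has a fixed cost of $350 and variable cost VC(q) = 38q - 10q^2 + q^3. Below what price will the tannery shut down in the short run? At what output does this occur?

The firm shuts down when price falls below the minimum of average variable cost. AVC = VC/q = 38 - 10q + q^2.
At the minimum of AVC, MC = AVC. MC = 38 - 20q + 3q^2; setting MC = AVC gives 2q^2 - 10q = 0, so q = 5. min AVC = 13.
So the shutdown price is $13.

$13 per unit, at q = 5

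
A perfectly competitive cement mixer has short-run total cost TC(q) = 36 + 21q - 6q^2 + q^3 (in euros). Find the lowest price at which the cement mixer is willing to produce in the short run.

€12 per unit

The firm shuts down when price falls below the minimum of average variable cost. AVC = VC/q = 21 - 6q + q^2.
At the minimum of AVC, MC = AVC. MC = 21 - 12q + 3q^2; setting MC = AVC gives 2q^2 - 6q = 0, so q = 3. min AVC = 12.
For P < €12 the firm produces nothing.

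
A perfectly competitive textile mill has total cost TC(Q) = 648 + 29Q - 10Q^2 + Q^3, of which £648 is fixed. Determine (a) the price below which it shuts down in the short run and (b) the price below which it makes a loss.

Shutdown price = min AVC. AVC = 29 - 10Q + Q^2, with vertex at Q = 5 and minimum £4.
ATC = 648/Q + 29 - 10Q + Q^2. Setting dATC/dQ = −648/Q^2 − 10 + 2Q = 0 gives Q = 9 (since 2·9^3 − 10·9^2 = 648).
min ATC = 648/9 + 29 − 10·9 + 9^2 = £92. That is the break-even price.
For £4 ≤ P < £92 the firm produces at a loss; below £4 it shuts down.

Shutdown price = £4; break-even price = £92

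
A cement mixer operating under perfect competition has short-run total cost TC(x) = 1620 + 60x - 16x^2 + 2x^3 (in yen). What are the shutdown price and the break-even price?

Shutdown price = ¥28; break-even price = ¥258

AVC = 60 - 16x + 2x^2; minimized at x = 4, giving min AVC = ¥28. That is the shutdown price.
ATC = 1620/x + 60 - 16x + 2x^2. Setting dATC/dx = −1620/x^2 − 16 + 4x = 0 gives x = 9 (since 4·9^3 − 16·9^2 = 1620).
min ATC = 1620/9 + 60 − 16·9 + 2·9^2 = ¥258. That is the break-even price.
Between these two prices the firm operates at a loss; above ¥258 it earns a profit.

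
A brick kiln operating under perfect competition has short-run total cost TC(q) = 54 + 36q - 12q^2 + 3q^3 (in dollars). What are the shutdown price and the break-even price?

Shutdown price = min AVC. AVC = 36 - 12q + 3q^2, with vertex at q = 2 and minimum $24.
ATC = 54/q + 36 - 12q + 3q^2. Setting dATC/dq = −54/q^2 − 12 + 6q = 0 gives q = 3 (since 6·3^3 − 12·3^2 = 54).
min ATC = 54/3 + 36 − 12·3 + 3·3^2 = $45. That is the break-even price.
Between these two prices the firm operates at a loss; above $45 it earns a profit.

Shutdown price = $24; break-even price = $45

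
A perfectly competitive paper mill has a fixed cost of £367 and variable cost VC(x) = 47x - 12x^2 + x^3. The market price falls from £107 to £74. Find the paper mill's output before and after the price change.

Output falls from 10 to 9

AVC = 47 - 12x + x^2, minimized at x = 6 where min AVC = £11. MC = 47 - 24x + 3x^2.
At P = £107 ≥ min AVC, set P = MC on the rising branch: x = 10.
At P = £74 ≥ min AVC, set P = MC: x = 9. The firm stays open but cuts output.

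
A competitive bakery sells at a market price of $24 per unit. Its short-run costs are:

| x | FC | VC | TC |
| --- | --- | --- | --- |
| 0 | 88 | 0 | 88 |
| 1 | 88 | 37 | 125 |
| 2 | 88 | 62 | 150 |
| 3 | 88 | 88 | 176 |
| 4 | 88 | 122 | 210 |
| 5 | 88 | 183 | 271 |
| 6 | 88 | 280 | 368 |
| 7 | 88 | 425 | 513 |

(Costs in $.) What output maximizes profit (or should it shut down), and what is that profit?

Tabulate TR − TC: x=0: -88; x=1: -101; x=2: -102; x=3: -104; x=4: -114; x=5: -151; x=6: -224; x=7: -345.
Profit is highest at x = 0. Equivalently, the lowest AVC in the table is 88/3 ≈ $29.33 at x = 3, and P = $24 falls below it — price never covers variable cost, so the firm shuts down and loses only its fixed cost.

x = 0 (shut down); profit = -$88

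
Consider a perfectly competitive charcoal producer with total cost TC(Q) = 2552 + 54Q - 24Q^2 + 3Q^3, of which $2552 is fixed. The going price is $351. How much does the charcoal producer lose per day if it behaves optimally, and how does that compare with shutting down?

Profit = -$122 at Q = 9

AVC = 54 - 24Q + 3Q^2 has its minimum $6 at Q = 4; price $351 clears that bar, so the firm operates.
With MC = 54 - 48Q + 9Q^2, P = MC on the upward-sloping part at Q* = 9.
TR = 351·9 = 3159. TC = 2552 + 729 = 3281. Profit = 3159 − 3281 = -$122.
That loss of $122 beats the $2552 the firm would lose by shutting down; producing recovers $2430 of fixed cost.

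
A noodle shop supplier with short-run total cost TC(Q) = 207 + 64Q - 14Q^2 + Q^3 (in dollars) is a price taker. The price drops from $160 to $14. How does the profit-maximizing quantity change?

Output falls from 12 to 0 (the firm shuts down)

MC = 64 - 28Q + 3Q^2; the shutdown threshold is min AVC = $15 (at Q = 7).
At P = $160 ≥ min AVC, set P = MC on the rising branch: Q = 12.
At P = $14 < min AVC = $15, price no longer covers variable cost at any output, so the firm shuts down: Q = 0.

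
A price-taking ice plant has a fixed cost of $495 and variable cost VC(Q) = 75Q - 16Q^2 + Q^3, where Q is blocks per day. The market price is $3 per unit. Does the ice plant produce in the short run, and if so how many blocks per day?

Shut down

From TC, MC = TC'(Q) = 75 - 32Q + 3Q^2 and AVC = VC/Q = 75 - 16Q + Q^2.
AVC hits its minimum where MC = AVC, at Q = 8, giving min AVC = 75 - 16·8 + 8^2 = $11.
Since P = $3 < min AVC = $11, price fails to cover variable cost at any output.
Shutting down limits the loss to fixed cost, $495.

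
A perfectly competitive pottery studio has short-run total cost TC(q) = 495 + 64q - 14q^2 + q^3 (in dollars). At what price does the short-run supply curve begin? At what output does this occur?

Short-run supply begins at min AVC. From VC = 64q - 14q^2 + q^3, AVC = 64 - 14q + q^2.
dAVC/dq = -14 + 2q = 0 gives q = 7. min AVC = 64 - 14·7 + 7^2 = 15.
For P < $15 the firm produces nothing.

$15 per unit, at q = 7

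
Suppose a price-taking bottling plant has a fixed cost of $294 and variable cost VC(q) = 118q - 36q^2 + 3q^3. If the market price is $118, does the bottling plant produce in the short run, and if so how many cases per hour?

Variable cost is VC = 118q - 36q^2 + 3q^3, so AVC = VC/q = 118 - 36q + 3q^2 and MC = dTC/dq = 118 - 72q + 9q^2.
AVC is minimized where dAVC/dq = -36 + 6q = 0, at q = 6; min AVC = 118 - 36·6 + 3·6^2 = $10.
Since P = $118 ≥ min AVC = $10, price covers variable cost and the firm should produce.
Solving P = MC: -72q + 9q^2 = 0 ⇒ q = 0 or 8. On the upward-sloping branch, q* = 8.
Check: AVC at q = 8 is $22 ≤ P, so revenue covers variable cost.
Profit = P·q − TC = 118·8 − 470 = $474.

Produce at q = 8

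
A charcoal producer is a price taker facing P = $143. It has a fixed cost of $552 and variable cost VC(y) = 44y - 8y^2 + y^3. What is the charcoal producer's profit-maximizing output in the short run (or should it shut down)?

Produce at y = 9

From TC, MC = TC'(y) = 44 - 16y + 3y^2 and AVC = VC/y = 44 - 8y + y^2.
AVC is minimized where dAVC/dy = -8 + 2y = 0, at y = 4; min AVC = 44 - 8·4 + 4^2 = $28.
P = $143 exceeds min AVC = $28, so the firm stays open.
Solving P = MC: -99 - 16y + 3y^2 = 0 ⇒ y = -11/3 or 9. On the upward-sloping branch, y* = 9.
Check: AVC at y = 9 is $53 ≤ P, so revenue covers variable cost.
Profit = P·y − TC = 143·9 − 1029 = $258.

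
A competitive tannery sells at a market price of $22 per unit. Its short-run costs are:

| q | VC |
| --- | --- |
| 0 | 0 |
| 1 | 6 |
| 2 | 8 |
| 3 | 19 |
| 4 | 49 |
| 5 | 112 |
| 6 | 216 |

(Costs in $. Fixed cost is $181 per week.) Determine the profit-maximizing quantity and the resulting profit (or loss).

Tabulate TR − TC: q=0: -181; q=1: -165; q=2: -145; q=3: -134; q=4: -142; q=5: -183; q=6: -265.
Profit is maximized at q = 3. AVC there is 19/3 = $6.33 ≤ P, so producing beats shutting down (which would give -$181).

q = 3; profit = -$134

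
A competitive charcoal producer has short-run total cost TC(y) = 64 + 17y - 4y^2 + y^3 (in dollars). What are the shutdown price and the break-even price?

Shutdown price = $13; break-even price = $33

Shutdown price = min AVC. AVC = 17 - 4y + y^2, with vertex at y = 2 and minimum $13.
ATC = 64/y + 17 - 4y + y^2. Setting dATC/dy = −64/y^2 − 4 + 2y = 0 gives y = 4 (since 2·4^3 − 4·4^2 = 64).
min ATC = 64/4 + 17 − 4·4 + 4^2 = $33. That is the break-even price.
For $13 ≤ P < $33 the firm produces at a loss; below $13 it shuts down.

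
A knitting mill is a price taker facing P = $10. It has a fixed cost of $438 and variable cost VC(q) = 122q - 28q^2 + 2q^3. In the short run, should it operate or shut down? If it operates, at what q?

Strip out fixed cost: VC = 122q - 28q^2 + 2q^3. Then AVC = 122 - 28q + 2q^2 and MC = 122 - 56q + 6q^2.
The AVC parabola has its vertex at q = 28/4 = 7, where AVC = 122 - 28·7 + 2·7^2 = $24.
P = $10 lies below min AVC = $24; no output level covers variable cost.
Best response: produce nothing and absorb the $438 fixed cost.

Shut down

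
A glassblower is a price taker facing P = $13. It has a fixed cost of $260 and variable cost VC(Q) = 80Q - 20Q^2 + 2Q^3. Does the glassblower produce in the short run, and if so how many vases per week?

Shut down

Variable cost is VC = 80Q - 20Q^2 + 2Q^3, so AVC = VC/Q = 80 - 20Q + 2Q^2 and MC = dTC/dQ = 80 - 40Q + 6Q^2.
AVC is minimized where dAVC/dQ = -20 + 4Q = 0, at Q = 5; min AVC = 80 - 20·5 + 2·5^2 = $30.
With P < min AVC ($13 < $30), every unit sold adds to the loss.
Shutting down limits the loss to fixed cost, $260.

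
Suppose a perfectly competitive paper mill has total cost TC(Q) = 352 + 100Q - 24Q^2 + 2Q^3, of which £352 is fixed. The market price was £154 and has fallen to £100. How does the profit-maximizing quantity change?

Output falls from 9 to 8

AVC = 100 - 24Q + 2Q^2, minimized at Q = 6 where min AVC = £28. MC = 100 - 48Q + 6Q^2.
With P = £154 above the shutdown price, P = MC gives Q = 9.
At P = £100 ≥ min AVC, set P = MC: Q = 8. The firm stays open but cuts output.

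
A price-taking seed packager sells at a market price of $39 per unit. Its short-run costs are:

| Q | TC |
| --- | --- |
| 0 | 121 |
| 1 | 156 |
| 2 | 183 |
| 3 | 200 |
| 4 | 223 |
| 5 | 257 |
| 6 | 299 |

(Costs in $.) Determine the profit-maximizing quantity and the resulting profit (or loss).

Q = 5; profit = -$62

Compute π = P·Q − TC at each output: Q=0: -121; Q=1: -117; Q=2: -105; Q=3: -83; Q=4: -67; Q=5: -62; Q=6: -65.
Profit is maximized at Q = 5. AVC there is 136/5 = $27.20 ≤ P, so producing beats shutting down (which would give -$121).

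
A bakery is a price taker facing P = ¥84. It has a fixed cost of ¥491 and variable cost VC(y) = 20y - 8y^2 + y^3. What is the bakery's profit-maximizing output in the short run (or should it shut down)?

Produce at y = 8

Variable cost is VC = 20y - 8y^2 + y^3, so AVC = VC/y = 20 - 8y + y^2 and MC = dTC/dy = 20 - 16y + 3y^2.
AVC hits its minimum where MC = AVC, at y = 4, giving min AVC = 20 - 8·4 + 4^2 = ¥4.
Since P = ¥84 ≥ min AVC = ¥4, price covers variable cost and the firm should produce.
Set P = MC: 84 = 20 - 16y + 3y^2 → -64 - 16y + 3y^2 = 0. The roots are y = -8/3 and y = 8; the profit-maximizing output is on the rising part of MC, so y* = 8.
Check: AVC at y = 8 is ¥20 ≤ P, so revenue covers variable cost.
Profit = P·y − TC = 84·8 − 651 = ¥21.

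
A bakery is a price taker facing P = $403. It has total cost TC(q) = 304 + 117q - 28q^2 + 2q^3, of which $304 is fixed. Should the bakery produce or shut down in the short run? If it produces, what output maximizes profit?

Variable cost is VC = 117q - 28q^2 + 2q^3, so AVC = VC/q = 117 - 28q + 2q^2 and MC = dTC/dq = 117 - 56q + 6q^2.
The AVC parabola has its vertex at q = 28/4 = 7, where AVC = 117 - 28·7 + 2·7^2 = $19.
Because $403 ≥ $19, revenue can cover variable cost; the firm operates.
Set P = MC: 403 = 117 - 56q + 6q^2 → -286 - 56q + 6q^2 = 0. The roots are q = -11/3 and q = 13; the profit-maximizing output is on the rising part of MC, so q* = 13.
Check: AVC at q = 13 is $91 ≤ P, so revenue covers variable cost.
Profit = P·q − TC = 403·13 − 1487 = $3752.

Produce at q = 13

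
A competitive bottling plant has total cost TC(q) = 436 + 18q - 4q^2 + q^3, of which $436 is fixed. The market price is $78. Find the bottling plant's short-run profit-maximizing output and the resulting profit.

Profit = -$148 at q = 6

AVC = 18 - 4q + q^2; min AVC = $14 at q = 2. Since P = $78 ≥ min AVC, the firm produces.
With MC = 18 - 8q + 3q^2, P = MC on the upward-sloping part at q* = 6.
TR = 78·6 = 468. TC = 436 + 180 = 616. Profit = 468 − 616 = -$148.
By producing, the firm covers all variable cost plus $288 of fixed cost; shutting down would lose the full $436.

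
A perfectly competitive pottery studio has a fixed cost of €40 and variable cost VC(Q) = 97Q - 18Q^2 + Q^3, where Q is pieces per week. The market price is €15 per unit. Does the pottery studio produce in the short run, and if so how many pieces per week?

Strip out fixed cost: VC = 97Q - 18Q^2 + Q^3. Then AVC = 97 - 18Q + Q^2 and MC = 97 - 36Q + 3Q^2.
AVC is minimized where dAVC/dQ = -18 + 2Q = 0, at Q = 9; min AVC = 97 - 18·9 + 9^2 = €16.
P = €15 lies below min AVC = €16; no output level covers variable cost.
Best response: produce nothing and absorb the €40 fixed cost.

Shut down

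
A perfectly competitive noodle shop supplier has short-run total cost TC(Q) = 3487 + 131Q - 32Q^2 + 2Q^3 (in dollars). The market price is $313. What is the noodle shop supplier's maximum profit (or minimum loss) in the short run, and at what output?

AVC = 131 - 32Q + 2Q^2 has its minimum $3 at Q = 8; price $313 clears that bar, so the firm operates.
With MC = 131 - 64Q + 6Q^2, P = MC on the upward-sloping part at Q* = 13.
TR = 313·13 = 4069. TC = 3487 + 689 = 4176. Profit = 4069 − 4176 = -$107.
By producing, the firm covers all variable cost plus $3380 of fixed cost; shutting down would lose the full $3487.

Profit = -$107 at Q = 13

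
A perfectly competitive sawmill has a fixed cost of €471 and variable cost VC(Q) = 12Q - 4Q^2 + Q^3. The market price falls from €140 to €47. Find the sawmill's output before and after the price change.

MC = 12 - 8Q + 3Q^2; the shutdown threshold is min AVC = €8 (at Q = 2).
With P = €140 above the shutdown price, P = MC gives Q = 8.
At P = €47 ≥ min AVC, set P = MC: Q = 5. The firm stays open but cuts output.

Output falls from 8 to 5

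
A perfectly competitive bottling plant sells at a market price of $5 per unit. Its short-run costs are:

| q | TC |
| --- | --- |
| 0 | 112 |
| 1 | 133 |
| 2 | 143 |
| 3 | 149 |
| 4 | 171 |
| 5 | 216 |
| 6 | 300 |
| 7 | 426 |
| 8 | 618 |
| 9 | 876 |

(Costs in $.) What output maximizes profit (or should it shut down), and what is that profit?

Compute π = P·q − TC at each output: q=0: -112; q=1: -128; q=2: -133; q=3: -134; q=4: -151; q=5: -191; q=6: -270; q=7: -391; q=8: -578; q=9: -831.
Profit is highest at q = 0. Equivalently, the lowest AVC in the table is 37/3 ≈ $12.33 at q = 3, and P = $5 falls below it — price never covers variable cost, so the firm shuts down and loses only its fixed cost.

q = 0 (shut down); profit = -$112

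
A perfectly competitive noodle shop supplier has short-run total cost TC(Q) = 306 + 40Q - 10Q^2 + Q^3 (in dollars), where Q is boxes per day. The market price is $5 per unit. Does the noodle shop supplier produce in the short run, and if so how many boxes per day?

Shut down

Strip out fixed cost: VC = 40Q - 10Q^2 + Q^3. Then AVC = 40 - 10Q + Q^2 and MC = 40 - 20Q + 3Q^2.
AVC hits its minimum where MC = AVC, at Q = 5, giving min AVC = 40 - 10·5 + 5^2 = $15.
Since P = $5 < min AVC = $15, price fails to cover variable cost at any output.
The firm minimizes its loss by shutting down and losing only its fixed cost of $306.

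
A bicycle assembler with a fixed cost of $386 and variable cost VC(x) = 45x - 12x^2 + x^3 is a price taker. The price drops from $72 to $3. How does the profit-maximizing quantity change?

Output falls from 9 to 0 (the firm shuts down)

MC = 45 - 24x + 3x^2; the shutdown threshold is min AVC = $9 (at x = 6).
At P = $72 ≥ min AVC, set P = MC on the rising branch: x = 9.
At P = $3 < min AVC = $9, price no longer covers variable cost at any output, so the firm shuts down: x = 0.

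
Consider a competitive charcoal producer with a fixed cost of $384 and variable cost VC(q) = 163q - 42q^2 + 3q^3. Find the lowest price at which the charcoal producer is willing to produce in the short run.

$16 per unit

The shutdown price is the minimum of AVC. VC = 163q - 42q^2 + 3q^3, so AVC = 163 - 42q + 3q^2.
At the minimum of AVC, MC = AVC. MC = 163 - 84q + 9q^2; setting MC = AVC gives 6q^2 - 42q = 0, so q = 7. min AVC = 16.
For P < $16 the firm produces nothing.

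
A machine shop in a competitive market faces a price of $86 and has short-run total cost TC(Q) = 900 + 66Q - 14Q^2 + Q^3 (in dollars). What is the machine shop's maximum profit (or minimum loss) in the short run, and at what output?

AVC = 66 - 14Q + Q^2 has its minimum $17 at Q = 7; price $86 clears that bar, so the firm operates.
With MC = 66 - 28Q + 3Q^2, P = MC on the upward-sloping part at Q* = 10.
TR = 86·10 = 860. TC = 900 + 260 = 1160. Profit = 860 − 1160 = -$300.
By producing, the firm covers all variable cost plus $600 of fixed cost; shutting down would lose the full $900.

Profit = -$300 at Q = 10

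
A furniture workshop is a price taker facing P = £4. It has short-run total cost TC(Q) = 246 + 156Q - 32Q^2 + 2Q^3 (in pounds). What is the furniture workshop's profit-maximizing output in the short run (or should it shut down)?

Shut down

From TC, MC = TC'(Q) = 156 - 64Q + 6Q^2 and AVC = VC/Q = 156 - 32Q + 2Q^2.
The AVC parabola has its vertex at Q = 32/4 = 8, where AVC = 156 - 32·8 + 2·8^2 = £28.
P = £4 lies below min AVC = £28; no output level covers variable cost.
Best response: produce nothing and absorb the £246 fixed cost.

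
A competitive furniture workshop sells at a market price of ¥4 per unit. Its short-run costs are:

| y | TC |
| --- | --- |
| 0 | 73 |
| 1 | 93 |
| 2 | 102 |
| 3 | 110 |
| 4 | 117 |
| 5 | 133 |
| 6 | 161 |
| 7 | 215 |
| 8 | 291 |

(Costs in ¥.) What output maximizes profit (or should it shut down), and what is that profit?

Compute π = P·y − TC at each output: y=0: -73; y=1: -89; y=2: -94; y=3: -98; y=4: -101; y=5: -113; y=6: -137; y=7: -187; y=8: -259.
Profit is highest at y = 0. Equivalently, the lowest AVC in the table is 44/4 ≈ ¥11 at y = 4, and P = ¥4 falls below it — price never covers variable cost, so the firm shuts down and loses only its fixed cost.

y = 0 (shut down); profit = -¥73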